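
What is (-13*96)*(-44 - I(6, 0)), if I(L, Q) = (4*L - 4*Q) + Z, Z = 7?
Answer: 93600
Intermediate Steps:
I(L, Q) = 7 - 4*Q + 4*L (I(L, Q) = (4*L - 4*Q) + 7 = (-4*Q + 4*L) + 7 = 7 - 4*Q + 4*L)
(-13*96)*(-44 - I(6, 0)) = (-13*96)*(-44 - (7 - 4*0 + 4*6)) = -1248*(-44 - (7 + 0 + 24)) = -1248*(-44 - 1*31) = -1248*(-44 - 31) = -1248*(-75) = 93600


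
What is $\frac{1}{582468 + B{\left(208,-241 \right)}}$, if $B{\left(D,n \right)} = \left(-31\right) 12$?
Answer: $\frac{1}{582096} \approx 1.7179 \cdot 10^{-6}$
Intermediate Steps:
$B{\left(D,n \right)} = -372$
$\frac{1}{582468 + B{\left(208,-241 \right)}} = \frac{1}{582468 - 372} = \frac{1}{582096}$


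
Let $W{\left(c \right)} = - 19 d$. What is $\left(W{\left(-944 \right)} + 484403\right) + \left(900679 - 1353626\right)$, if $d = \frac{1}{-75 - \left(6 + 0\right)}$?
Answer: $\frac{2547955}{81} \approx 31456.0$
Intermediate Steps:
$d = - \frac{1}{81}$ ($d = \frac{1}{-75 - 6} = \frac{1}{-81} = - \frac{1}{81} \approx -0.012346$)
$W{\left(c \right)} = \frac{19}{81}$ ($W{\left(c \right)} = \left(-19\right) \left(- \frac{1}{81}\right) = \frac{19}{81}$)
$\left(W{\left(-944 \right)} + 484403\right) + \left(900679 - 1353626\right) = \left(\frac{19}{81} + 484403\right) + \left(900679 - 1353626\right) = \frac{39236662}{81} - 452947 = \frac{2547955}{81}$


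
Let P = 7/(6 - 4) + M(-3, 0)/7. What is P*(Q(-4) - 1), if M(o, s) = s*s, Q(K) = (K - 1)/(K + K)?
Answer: -21/16 ≈ -1.3125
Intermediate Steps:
Q(K) = (-1 + K)/(2*K) (Q(K) = (-1 + K)/((2*K)) = (-1 + K)*(1/(2*K)) = (-1 + K)/(2*K))
M(o, s) = s²
P = 7/2 (P = 7/(6 - 4) + 0²/7 = 7/2 + 0*(⅐) = 7*(½) + 0 = 7/2 + 0 = 7/2 ≈ 3.5000)
P*(Q(-4) - 1) = 7*((½)*(-1 - 4)/(-4) - 1)/2 = 7*((½)*(-¼)*(-5) - 1)/2 = 7*(5/8 - 1)/2 = (7/2)*(-3/8) = -21/16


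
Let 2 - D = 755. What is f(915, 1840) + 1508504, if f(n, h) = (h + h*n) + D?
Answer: 3193191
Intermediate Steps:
D = -753 (D = 2 - 1*755 = 2 - 755 = -753)
f(n, h) = -753 + h + h*n (f(n, h) = (h + h*n) - 753 = -753 + h + h*n)
f(915, 1840) + 1508504 = (-753 + 1840 + 1840*915) + 1508504 = (-753 + 1840 + 1683600) + 1508504 = 1684687 + 1508504 = 3193191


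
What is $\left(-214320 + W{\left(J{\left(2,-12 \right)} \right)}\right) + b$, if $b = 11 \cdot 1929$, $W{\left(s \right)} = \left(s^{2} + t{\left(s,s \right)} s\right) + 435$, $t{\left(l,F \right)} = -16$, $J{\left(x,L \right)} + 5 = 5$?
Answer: $-192666$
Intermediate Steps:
$J{\left(x,L \right)} = 0$ ($J{\left(x,L \right)} = -5 + 5 = 0$)
$W{\left(s \right)} = 435 + s^{2} - 16 s$ ($W{\left(s \right)} = \left(s^{2} - 16 s\right) + 435 = 435 + s^{2} - 16 s$)
$b = 21219$
$\left(-214320 + W{\left(J{\left(2,-12 \right)} \right)}\right) + b = \left(-214320 + \left(435 + 0^{2} - 0\right)\right) + 21219 = \left(-214320 + \left(435 + 0 + 0\right)\right) + 21219 = \left(-214320 + 435\right) + 21219 = -213885 + 21219 = -192666$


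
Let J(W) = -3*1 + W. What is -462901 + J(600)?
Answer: -462304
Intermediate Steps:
J(W) = -3 + W
-462901 + J(600) = -462901 + (-3 + 600) = -462901 + 597 = -462304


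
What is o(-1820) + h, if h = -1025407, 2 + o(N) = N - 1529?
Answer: -1028758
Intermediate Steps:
o(N) = -1531 + N (o(N) = -2 + (N - 1529) = -2 + (-1529 + N) = -1531 + N)
o(-1820) + h = (-1531 - 1820) - 1025407 = -3351 - 1025407 = -1028758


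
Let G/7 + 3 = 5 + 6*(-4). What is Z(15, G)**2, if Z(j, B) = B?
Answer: 23716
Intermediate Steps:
G = -154 (G = -21 + 7*(5 + 6*(-4)) = -21 + 7*(5 - 24) = -21 + 7*(-19) = -21 - 133 = -154)
Z(15, G)**2 = (-154)**2 = 23716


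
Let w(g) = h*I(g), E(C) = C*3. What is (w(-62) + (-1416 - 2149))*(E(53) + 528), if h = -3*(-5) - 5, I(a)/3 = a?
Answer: -3726975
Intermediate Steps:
I(a) = 3*a
h = 10 (h = 15 - 5 = 10)
E(C) = 3*C
w(g) = 30*g (w(g) = 10*(3*g) = 30*g)
(w(-62) + (-1416 - 2149))*(E(53) + 528) = (30*(-62) + (-1416 - 2149))*(3*53 + 528) = (-1860 - 3565)*(159 + 528) = -5425*687 = -3726975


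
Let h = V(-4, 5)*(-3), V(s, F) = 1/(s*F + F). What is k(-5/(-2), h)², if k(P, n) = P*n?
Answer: ¼ ≈ 0.25000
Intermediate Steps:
V(s, F) = 1/(F + F*s) (V(s, F) = 1/(F*s + F) = 1/(F + F*s))
h = ⅕ (h = (1/(5*(1 - 4)))*(-3) = ((⅕)/(-3))*(-3) = ((⅕)*(-⅓))*(-3) = -1/15*(-3) = ⅕ ≈ 0.20000)
k(-5/(-2), h)² = (-5/(-2)*(⅕))² = (-5*(-½)*(⅕))² = ((5/2)*(⅕))² = (½)² = ¼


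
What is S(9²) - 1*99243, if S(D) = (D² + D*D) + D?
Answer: -86040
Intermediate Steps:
S(D) = D + 2*D² (S(D) = (D² + D²) + D = 2*D² + D = D + 2*D²)
S(9²) - 1*99243 = 9²*(1 + 2*9²) - 1*99243 = 81*(1 + 2*81) - 99243 = 81*(1 + 162) - 99243 = 81*163 - 99243 = 13203 - 99243 = -86040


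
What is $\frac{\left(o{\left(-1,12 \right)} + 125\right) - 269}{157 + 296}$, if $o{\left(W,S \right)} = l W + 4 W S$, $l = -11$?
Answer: $- \frac{181}{453} \approx -0.39956$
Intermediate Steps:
$o{\left(W,S \right)} = - 11 W + 4 S W$ ($o{\left(W,S \right)} = - 11 W + 4 W S = - 11 W + 4 S W$)
$\frac{\left(o{\left(-1,12 \right)} + 125\right) - 269}{157 + 296} = \frac{\left(- (-11 + 4 \cdot 12) + 125\right) - 269}{157 + 296} = \frac{\left(- (-11 + 48) + 125\right) - 269}{453} = \left(\left(\left(-1\right) 37 + 125\right) - 269\right) \frac{1}{453} = \left(\left(-37 + 125\right) - 269\right) \frac{1}{453} = \left(88 - 269\right) \frac{1}{453} = \left(-181\right) \frac{1}{453} = - \frac{181}{453}$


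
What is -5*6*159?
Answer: -4770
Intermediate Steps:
-5*6*159 = -30*159 = -4770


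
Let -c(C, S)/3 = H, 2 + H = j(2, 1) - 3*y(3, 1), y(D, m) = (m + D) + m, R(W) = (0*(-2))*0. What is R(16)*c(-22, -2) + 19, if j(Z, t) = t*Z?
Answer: 19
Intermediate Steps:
R(W) = 0 (R(W) = 0*0 = 0)
j(Z, t) = Z*t
y(D, m) = D + 2*m (y(D, m) = (D + m) + m = D + 2*m)
H = -15 (H = -2 + (2*1 - 3*(3 + 2*1)) = -2 + (2 - 3*(3 + 2)) = -2 + (2 - 3*5) = -2 + (2 - 15) = -2 - 13 = -15)
c(C, S) = 45 (c(C, S) = -3*(-15) = 45)
R(16)*c(-22, -2) + 19 = 0*45 + 19 = 0 + 19 = 19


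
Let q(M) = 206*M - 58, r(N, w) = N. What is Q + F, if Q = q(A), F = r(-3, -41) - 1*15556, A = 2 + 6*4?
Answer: -10261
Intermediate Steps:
A = 26 (A = 2 + 24 = 26)
F = -15559 (F = -3 - 1*15556 = -3 - 15556 = -15559)
q(M) = -58 + 206*M
Q = 5298 (Q = -58 + 206*26 = -58 + 5356 = 5298)
Q + F = 5298 - 15559 = -10261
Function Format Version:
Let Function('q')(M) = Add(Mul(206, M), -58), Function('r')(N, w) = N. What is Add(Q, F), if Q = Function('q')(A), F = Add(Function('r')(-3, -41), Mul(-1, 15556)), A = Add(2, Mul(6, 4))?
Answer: -10261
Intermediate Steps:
A = 26 (A = Add(2, 24) = 26)
F = -15559 (F = Add(-3, Mul(-1, 15556)) = Add(-3, -15556) = -15559)
Function('q')(M) = Add(-58, Mul(206, M))
Q = 5298 (Q = Add(-58, Mul(206, 26)) = Add(-58, 5356) = 5298)
Add(Q, F) = Add(5298, -15559) = -10261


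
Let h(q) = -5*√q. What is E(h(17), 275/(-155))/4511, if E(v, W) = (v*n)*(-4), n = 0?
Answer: 0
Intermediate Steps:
E(v, W) = 0 (E(v, W) = (v*0)*(-4) = 0*(-4) = 0)
E(h(17), 275/(-155))/4511 = 0/4511 = 0*(1/4511) = 0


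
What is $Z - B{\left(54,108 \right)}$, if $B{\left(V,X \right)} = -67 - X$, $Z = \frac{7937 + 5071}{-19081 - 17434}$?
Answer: $\frac{6377117}{36515} \approx 174.64$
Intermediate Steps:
$Z = - \frac{13008}{36515}$ ($Z = \frac{13008}{-36515} = 13008 \left(- \frac{1}{36515}\right) = - \frac{13008}{36515} \approx -0.35624$)
$Z - B{\left(54,108 \right)} = - \frac{13008}{36515} - \left(-67 - 108\right) = - \frac{13008}{36515} - -175 = - \frac{13008}{36515} + 175 = \frac{6377117}{36515}$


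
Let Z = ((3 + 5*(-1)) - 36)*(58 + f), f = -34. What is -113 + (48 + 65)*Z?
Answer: -103169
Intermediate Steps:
Z = -912 (Z = ((3 + 5*(-1)) - 36)*(58 - 34) = ((3 - 5) - 36)*24 = (-2 - 36)*24 = -38*24 = -912)
-113 + (48 + 65)*Z = -113 + (48 + 65)*(-912) = -113 + 113*(-912) = -113 - 103056 = -103169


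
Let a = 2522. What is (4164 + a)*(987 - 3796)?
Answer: -18780974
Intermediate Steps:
(4164 + a)*(987 - 3796) = (4164 + 2522)*(987 - 3796) = 6686*(-2809) = -18780974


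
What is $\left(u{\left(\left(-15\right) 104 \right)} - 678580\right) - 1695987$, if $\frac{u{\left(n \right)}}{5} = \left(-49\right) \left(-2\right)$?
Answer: $-2374077$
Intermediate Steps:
$u{\left(n \right)} = 490$ ($u{\left(n \right)} = 5 \left(\left(-49\right) \left(-2\right)\right) = 5 \cdot 98 = 490$)
$\left(u{\left(\left(-15\right) 104 \right)} - 678580\right) - 1695987 = \left(490 - 678580\right) - 1695987 = -678090 - 1695987 = -2374077$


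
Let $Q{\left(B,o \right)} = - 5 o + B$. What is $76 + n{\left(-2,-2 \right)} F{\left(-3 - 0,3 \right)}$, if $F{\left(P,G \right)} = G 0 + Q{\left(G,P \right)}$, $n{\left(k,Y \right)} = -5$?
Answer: $-14$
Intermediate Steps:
$Q{\left(B,o \right)} = B - 5 o$
$F{\left(P,G \right)} = G - 5 P$ ($F{\left(P,G \right)} = G 0 + \left(G - 5 P\right) = 0 + \left(G - 5 P\right) = G - 5 P$)
$76 + n{\left(-2,-2 \right)} F{\left(-3 - 0,3 \right)} = 76 - 5 \left(3 - 5 \left(-3 - 0\right)\right) = 76 - 5 \left(3 - 5 \left(-3 + 0\right)\right) = 76 - 5 \left(3 - -15\right) = 76 - 5 \left(3 + 15\right) = 76 - 90 = -14$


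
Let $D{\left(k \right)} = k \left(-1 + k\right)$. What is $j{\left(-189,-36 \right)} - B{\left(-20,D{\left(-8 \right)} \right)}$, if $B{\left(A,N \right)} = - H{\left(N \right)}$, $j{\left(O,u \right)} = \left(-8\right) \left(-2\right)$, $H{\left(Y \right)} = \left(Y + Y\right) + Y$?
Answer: $232$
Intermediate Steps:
$H{\left(Y \right)} = 3 Y$ ($H{\left(Y \right)} = 2 Y + Y = 3 Y$)
$j{\left(O,u \right)} = 16$
$B{\left(A,N \right)} = - 3 N$
$j{\left(-189,-36 \right)} - B{\left(-20,D{\left(-8 \right)} \right)} = 16 - - 3 \left(- 8 \left(-1 - 8\right)\right) = 16 - - 3 \left(\left(-8\right) \left(-9\right)\right) = 16 - \left(-3\right) 72 = 16 - -216 = 16 + 216 = 232$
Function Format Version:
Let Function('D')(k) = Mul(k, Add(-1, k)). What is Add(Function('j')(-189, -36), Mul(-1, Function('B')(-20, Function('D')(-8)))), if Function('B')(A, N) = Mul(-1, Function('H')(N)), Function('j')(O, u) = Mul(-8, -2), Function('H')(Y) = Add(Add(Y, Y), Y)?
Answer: 232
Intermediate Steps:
Function('H')(Y) = Mul(3, Y) (Function('H')(Y) = Add(Mul(2, Y), Y) = Mul(3, Y))
Function('j')(O, u) = 16
Function('B')(A, N) = Mul(-3, N) (Function('B')(A, N) = Mul(-1, Mul(3, N)) = Mul(-3, N))
Add(Function('j')(-189, -36), Mul(-1, Function('B')(-20, Function('D')(-8)))) = Add(16, Mul(-1, Mul(-3, Mul(-8, Add(-1, -8))))) = Add(16, Mul(-1, Mul(-3, Mul(-8, -9)))) = Add(16, Mul(-1, Mul(-3, 72))) = Add(16, Mul(-1, -216)) = Add(16, 216) = 232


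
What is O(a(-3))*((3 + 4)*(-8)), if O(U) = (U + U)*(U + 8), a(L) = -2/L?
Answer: -5824/9 ≈ -647.11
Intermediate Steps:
O(U) = 2*U*(8 + U) (O(U) = (2*U)*(8 + U) = 2*U*(8 + U))
O(a(-3))*((3 + 4)*(-8)) = (2*(-2/(-3))*(8 - 2/(-3)))*((3 + 4)*(-8)) = (2*(-2*(-1/3))*(8 - 2*(-1/3)))*(7*(-8)) = (2*(2/3)*(8 + 2/3))*(-56) = (2*(2/3)*(26/3))*(-56) = (104/9)*(-56) = -5824/9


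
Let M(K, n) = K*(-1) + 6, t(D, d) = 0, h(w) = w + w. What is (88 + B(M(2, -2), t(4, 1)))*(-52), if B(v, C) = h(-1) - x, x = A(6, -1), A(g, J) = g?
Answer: -4160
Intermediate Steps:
x = 6
h(w) = 2*w
M(K, n) = 6 - K (M(K, n) = -K + 6 = 6 - K)
B(v, C) = -8 (B(v, C) = 2*(-1) - 1*6 = -2 - 6 = -8)
(88 + B(M(2, -2), t(4, 1)))*(-52) = (88 - 8)*(-52) = 80*(-52) = -4160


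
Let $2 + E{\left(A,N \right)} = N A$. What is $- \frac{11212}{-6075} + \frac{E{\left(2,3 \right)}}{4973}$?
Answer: $\frac{55781576}{30210975} \approx 1.8464$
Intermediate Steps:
$E{\left(A,N \right)} = -2 + A N$ ($E{\left(A,N \right)} = -2 + N A = -2 + A N$)
$- \frac{11212}{-6075} + \frac{E{\left(2,3 \right)}}{4973} = - \frac{11212}{-6075} + \frac{-2 + 2 \cdot 3}{4973} = \left(-11212\right) \left(- \frac{1}{6075}\right) + \left(-2 + 6\right) \frac{1}{4973} = \frac{11212}{6075} + 4 \cdot \frac{1}{4973} = \frac{11212}{6075} + \frac{4}{4973} = \frac{55781576}{30210975}$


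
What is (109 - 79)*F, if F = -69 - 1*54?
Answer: -3690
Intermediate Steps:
F = -123 (F = -69 - 54 = -123)
(109 - 79)*F = (109 - 79)*(-123) = 30*(-123) = -3690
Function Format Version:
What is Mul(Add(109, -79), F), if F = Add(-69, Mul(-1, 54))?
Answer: -3690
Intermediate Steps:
F = -123 (F = Add(-69, -54) = -123)
Mul(Add(109, -79), F) = Mul(Add(109, -79), -123) = Mul(30, -123) = -3690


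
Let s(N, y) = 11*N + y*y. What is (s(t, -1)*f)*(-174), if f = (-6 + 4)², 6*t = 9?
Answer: -12180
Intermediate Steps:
t = 3/2 (t = (⅙)*9 = 3/2 ≈ 1.5000)
s(N, y) = y² + 11*N (s(N, y) = 11*N + y² = y² + 11*N)
f = 4 (f = (-2)² = 4)
(s(t, -1)*f)*(-174) = (((-1)² + 11*(3/2))*4)*(-174) = ((1 + 33/2)*4)*(-174) = ((35/2)*4)*(-174) = 70*(-174) = -12180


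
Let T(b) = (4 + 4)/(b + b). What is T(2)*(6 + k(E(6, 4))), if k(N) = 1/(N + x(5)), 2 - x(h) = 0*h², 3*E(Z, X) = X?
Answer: 63/5 ≈ 12.600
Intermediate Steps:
E(Z, X) = X/3
x(h) = 2 (x(h) = 2 - 0*h² = 2 - 1*0 = 2 + 0 = 2)
k(N) = 1/(2 + N) (k(N) = 1/(N + 2) = 1/(2 + N))
T(b) = 4/b (T(b) = 8/((2*b)) = 8*(1/(2*b)) = 4/b)
T(2)*(6 + k(E(6, 4))) = (4/2)*(6 + 1/(2 + (⅓)*4)) = (4*(½))*(6 + 1/(2 + 4/3)) = 2*(6 + 1/(10/3)) = 2*(6 + 3/10) = 2*(63/10) = 63/5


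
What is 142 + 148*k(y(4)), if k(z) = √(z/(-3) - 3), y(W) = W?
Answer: 142 + 148*I*√39/3 ≈ 142.0 + 308.09*I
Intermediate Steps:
k(z) = √(-3 - z/3) (k(z) = √(z*(-⅓) - 3) = √(-z/3 - 3) = √(-3 - z/3))
142 + 148*k(y(4)) = 142 + 148*(√(-27 - 3*4)/3) = 142 + 148*(√(-27 - 12)/3) = 142 + 148*(√(-39)/3) = 142 + 148*((I*√39)/3) = 142 + 148*(I*√39/3) = 142 + 148*I*√39/3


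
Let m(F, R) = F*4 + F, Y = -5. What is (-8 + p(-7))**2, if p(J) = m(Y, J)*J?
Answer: 27889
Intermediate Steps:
m(F, R) = 5*F (m(F, R) = 4*F + F = 5*F)
p(J) = -25*J (p(J) = (5*(-5))*J = -25*J)
(-8 + p(-7))**2 = (-8 - 25*(-7))**2 = (-8 + 175)**2 = 167**2 = 27889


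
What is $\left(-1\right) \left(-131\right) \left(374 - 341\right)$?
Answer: $4323$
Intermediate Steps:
$\left(-1\right) \left(-131\right) \left(374 - 341\right) = 131 \cdot 33 = 4323$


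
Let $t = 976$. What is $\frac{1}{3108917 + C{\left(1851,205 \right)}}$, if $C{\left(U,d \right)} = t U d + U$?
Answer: $\frac{1}{373458848} \approx 2.6777 \cdot 10^{-9}$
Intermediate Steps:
$C{\left(U,d \right)} = U + 976 U d$ ($C{\left(U,d \right)} = 976 U d + U = U + 976 U d$)
$\frac{1}{3108917 + C{\left(1851,205 \right)}} = \frac{1}{3108917 + 1851 \left(1 + 976 \cdot 205\right)} = \frac{1}{3108917 + 1851 \left(1 + 200080\right)} = \frac{1}{3108917 + 1851 \cdot 200081} = \frac{1}{3108917 + 370349931} = \frac{1}{373458848}$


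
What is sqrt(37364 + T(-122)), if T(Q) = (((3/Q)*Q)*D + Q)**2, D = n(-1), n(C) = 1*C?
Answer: sqrt(52989) ≈ 230.19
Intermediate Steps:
n(C) = C
D = -1
T(Q) = (-3 + Q)**2 (T(Q) = (((3/Q)*Q)*(-1) + Q)**2 = (3*(-1) + Q)**2 = (-3 + Q)**2)
sqrt(37364 + T(-122)) = sqrt(37364 + (-3 - 122)**2) = sqrt(37364 + (-125)**2) = sqrt(37364 + 15625) = sqrt(52989)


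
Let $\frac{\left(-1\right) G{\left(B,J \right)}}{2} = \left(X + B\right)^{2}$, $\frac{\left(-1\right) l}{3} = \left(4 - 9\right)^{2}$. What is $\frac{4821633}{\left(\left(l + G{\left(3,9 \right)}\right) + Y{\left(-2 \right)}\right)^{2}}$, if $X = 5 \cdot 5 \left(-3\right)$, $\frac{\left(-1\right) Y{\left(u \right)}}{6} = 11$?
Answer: $\frac{535737}{12271009} \approx 0.043659$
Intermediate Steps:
$Y{\left(u \right)} = -66$ ($Y{\left(u \right)} = \left(-6\right) 11 = -66$)
$X = -75$ ($X = 25 \left(-3\right) = -75$)
$l = -75$ ($l = - 3 \left(4 - 9\right)^{2} = - 3 \left(-5\right)^{2} = \left(-3\right) 25 = -75$)
$G{\left(B,J \right)} = - 2 \left(-75 + B\right)^{2}$
$\frac{4821633}{\left(\left(l + G{\left(3,9 \right)}\right) + Y{\left(-2 \right)}\right)^{2}} = \frac{4821633}{\left(\left(-75 - 2 \left(-75 + 3\right)^{2}\right) - 66\right)^{2}} = \frac{4821633}{\left(\left(-75 - 2 \left(-72\right)^{2}\right) - 66\right)^{2}} = \frac{4821633}{\left(\left(-75 - 10368\right) - 66\right)^{2}} = \frac{4821633}{\left(-10443 - 66\right)^{2}} = \frac{4821633}{\left(-10509\right)^{2}} = \frac{4821633}{110439081} = 4821633 \cdot \frac{1}{110439081} = \frac{535737}{12271009}$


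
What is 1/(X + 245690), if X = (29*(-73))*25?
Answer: 1/192765 ≈ 5.1877e-6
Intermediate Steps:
X = -52925 (X = -2117*25 = -52925)
1/(X + 245690) = 1/(-52925 + 245690) = 1/192765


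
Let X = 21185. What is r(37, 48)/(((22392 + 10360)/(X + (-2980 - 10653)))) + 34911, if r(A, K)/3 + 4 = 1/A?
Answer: 2643916077/75739 ≈ 34908.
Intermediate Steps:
r(A, K) = -12 + 3/A
r(37, 48)/(((22392 + 10360)/(X + (-2980 - 10653)))) + 34911 = (-12 + 3/37)/(((22392 + 10360)/(21185 + (-2980 - 10653)))) + 34911 = (-12 + 3*(1/37))/((32752/(21185 - 13633))) + 34911 = (-12 + 3/37)/((32752/7552)) + 34911 = -441/(37*(32752*(1/7552))) + 34911 = -441/(37*2047/472) + 34911 = -441/37*472/2047 + 34911 = -208152/75739 + 34911 = 2643916077/75739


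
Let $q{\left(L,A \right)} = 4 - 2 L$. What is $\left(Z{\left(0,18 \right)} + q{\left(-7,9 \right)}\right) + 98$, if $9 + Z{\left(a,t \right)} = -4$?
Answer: $103$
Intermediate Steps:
$Z{\left(a,t \right)} = -13$ ($Z{\left(a,t \right)} = -9 - 4 = -13$)
$\left(Z{\left(0,18 \right)} + q{\left(-7,9 \right)}\right) + 98 = \left(-13 + \left(4 - -14\right)\right) + 98 = \left(-13 + \left(4 + 14\right)\right) + 98 = \left(-13 + 18\right) + 98 = 5 + 98 = 103$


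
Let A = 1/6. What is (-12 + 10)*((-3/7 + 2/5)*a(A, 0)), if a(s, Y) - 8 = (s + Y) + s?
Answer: 10/21 ≈ 0.47619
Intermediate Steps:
A = ⅙ ≈ 0.16667
a(s, Y) = 8 + Y + 2*s (a(s, Y) = 8 + ((s + Y) + s) = 8 + ((Y + s) + s) = 8 + (Y + 2*s) = 8 + Y + 2*s)
(-12 + 10)*((-3/7 + 2/5)*a(A, 0)) = (-12 + 10)*((-3/7 + 2/5)*(8 + 0 + 2*(⅙))) = -2*(-3*⅐ + 2*(⅕))*(8 + 0 + ⅓) = -2*(-3/7 + ⅖)*25/3 = -(-2)*25/(35*3) = -2*(-5/21) = 10/21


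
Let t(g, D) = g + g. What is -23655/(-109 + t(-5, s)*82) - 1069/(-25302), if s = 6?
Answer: 599511911/23505558 ≈ 25.505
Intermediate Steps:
t(g, D) = 2*g
-23655/(-109 + t(-5, s)*82) - 1069/(-25302) = -23655/(-109 + (2*(-5))*82) - 1069/(-25302) = -23655/(-109 - 10*82) - 1069*(-1/25302) = -23655/(-109 - 820) + 1069/25302 = -23655/(-929) + 1069/25302 = -23655*(-1/929) + 1069/25302 = 23655/929 + 1069/25302 = 599511911/23505558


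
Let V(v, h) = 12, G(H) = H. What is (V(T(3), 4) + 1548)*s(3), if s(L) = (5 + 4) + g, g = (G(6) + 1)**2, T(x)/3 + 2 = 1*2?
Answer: 90480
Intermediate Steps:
T(x) = 0 (T(x) = -6 + 3*(1*2) = -6 + 3*2 = -6 + 6 = 0)
g = 49 (g = (6 + 1)**2 = 7**2 = 49)
s(L) = 58 (s(L) = (5 + 4) + 49 = 9 + 49 = 58)
(V(T(3), 4) + 1548)*s(3) = (12 + 1548)*58 = 1560*58 = 90480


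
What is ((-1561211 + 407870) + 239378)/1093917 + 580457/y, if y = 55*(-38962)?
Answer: -235773839309/213105970770 ≈ -1.1064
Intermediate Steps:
y = -2142910
((-1561211 + 407870) + 239378)/1093917 + 580457/y = ((-1561211 + 407870) + 239378)/1093917 + 580457/(-2142910) = (-1153341 + 239378)*(1/1093917) + 580457*(-1/2142910) = -913963*1/1093917 - 580457/2142910 = -913963/1093917 - 580457/2142910 = -235773839309/213105970770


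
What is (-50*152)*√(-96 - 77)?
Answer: -7600*I*√173 ≈ -99962.0*I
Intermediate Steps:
(-50*152)*√(-96 - 77) = -7600*I*√173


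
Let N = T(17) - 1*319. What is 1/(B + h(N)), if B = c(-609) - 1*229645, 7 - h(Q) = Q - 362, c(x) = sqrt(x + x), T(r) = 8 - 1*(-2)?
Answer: -228967/52425888307 - I*sqrt(1218)/52425888307 ≈ -4.3674e-6 - 6.657e-10*I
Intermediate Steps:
T(r) = 10 (T(r) = 8 + 2 = 10)
c(x) = sqrt(2)*sqrt(x) (c(x) = sqrt(2*x) = sqrt(2)*sqrt(x))
N = -309 (N = 10 - 1*319 = 10 - 319 = -309)
h(Q) = 369 - Q (h(Q) = 7 - (Q - 362) = 7 - (-362 + Q) = 7 + (362 - Q) = 369 - Q)
B = -229645 + I*sqrt(1218) (B = sqrt(2)*sqrt(-609) - 1*229645 = sqrt(2)*(I*sqrt(609)) - 229645 = I*sqrt(1218) - 229645 = -229645 + I*sqrt(1218) ≈ -2.2965e+5 + 34.9*I)
1/(B + h(N)) = 1/((-229645 + I*sqrt(1218)) + (369 - 1*(-309))) = 1/((-229645 + I*sqrt(1218)) + (369 + 309)) = 1/((-229645 + I*sqrt(1218)) + 678) = 1/(-228967 + I*sqrt(1218))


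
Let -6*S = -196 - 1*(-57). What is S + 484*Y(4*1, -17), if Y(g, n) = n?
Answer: -49229/6 ≈ -8204.8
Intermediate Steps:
S = 139/6 (S = -(-196 - 1*(-57))/6 = -(-196 + 57)/6 = -⅙*(-139) = 139/6 ≈ 23.167)
S + 484*Y(4*1, -17) = 139/6 + 484*(-17) = 139/6 - 8228 = -49229/6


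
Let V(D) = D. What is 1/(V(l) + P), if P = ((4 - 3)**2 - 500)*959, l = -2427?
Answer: -1/480968 ≈ -2.0791e-6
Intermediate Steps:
P = -478541 (P = (1**2 - 500)*959 = (1 - 500)*959 = -499*959 = -478541)
1/(V(l) + P) = 1/(-2427 - 478541) = 1/(-480968) = -1/480968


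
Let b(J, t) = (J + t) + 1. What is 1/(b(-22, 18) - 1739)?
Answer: -1/1742 ≈ -0.00057405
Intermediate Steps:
b(J, t) = 1 + J + t
1/(b(-22, 18) - 1739) = 1/((1 - 22 + 18) - 1739) = 1/(-3 - 1739) = 1/(-1742) = -1/1742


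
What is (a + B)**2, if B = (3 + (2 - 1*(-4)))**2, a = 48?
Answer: 16641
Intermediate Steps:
B = 81 (B = (3 + (2 + 4))**2 = (3 + 6)**2 = 9**2 = 81)
(a + B)**2 = (48 + 81)**2 = 129**2 = 16641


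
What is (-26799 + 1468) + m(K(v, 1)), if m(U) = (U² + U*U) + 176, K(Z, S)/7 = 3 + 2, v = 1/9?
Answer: -22705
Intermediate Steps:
v = ⅑ (v = 1*(⅑) = ⅑ ≈ 0.11111)
K(Z, S) = 35 (K(Z, S) = 7*(3 + 2) = 7*5 = 35)
m(U) = 176 + 2*U² (m(U) = (U² + U²) + 176 = 2*U² + 176 = 176 + 2*U²)
(-26799 + 1468) + m(K(v, 1)) = (-26799 + 1468) + (176 + 2*35²) = -25331 + (176 + 2*1225) = -25331 + (176 + 2450) = -25331 + 2626 = -22705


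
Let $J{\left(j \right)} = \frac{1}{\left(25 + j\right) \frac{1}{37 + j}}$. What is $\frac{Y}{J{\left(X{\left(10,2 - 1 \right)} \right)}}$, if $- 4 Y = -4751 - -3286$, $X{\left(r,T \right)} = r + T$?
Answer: $\frac{4395}{16} \approx 274.69$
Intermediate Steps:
$X{\left(r,T \right)} = T + r$
$J{\left(j \right)} = \frac{37 + j}{25 + j}$ ($J{\left(j \right)} = \frac{1}{\frac{1}{37 + j} \left(25 + j\right)} = \frac{37 + j}{25 + j}$)
$Y = \frac{1465}{4}$ ($Y = - \frac{-4751 - -3286}{4} = - \frac{-4751 + 3286}{4} = \left(- \frac{1}{4}\right) \left(-1465\right) = \frac{1465}{4} \approx 366.25$)
$\frac{Y}{J{\left(X{\left(10,2 - 1 \right)} \right)}} = \frac{1465}{4 \frac{37 + \left(\left(2 - 1\right) + 10\right)}{25 + \left(\left(2 - 1\right) + 10\right)}} = \frac{1465}{4 \frac{37 + \left(1 + 10\right)}{25 + \left(1 + 10\right)}} = \frac{1465}{4 \frac{37 + 11}{25 + 11}} = \frac{1465}{4 \cdot \frac{1}{36} \cdot 48} = \frac{1465}{4 \cdot \frac{4}{3}} = \frac{1465}{4} \cdot \frac{3}{4} = \frac{4395}{16}$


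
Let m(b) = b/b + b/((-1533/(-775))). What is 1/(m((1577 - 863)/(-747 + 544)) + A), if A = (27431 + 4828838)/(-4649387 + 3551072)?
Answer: -16275929985/84629720576 ≈ -0.19232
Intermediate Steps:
m(b) = 1 + 775*b/1533 (m(b) = 1 + b/((-1533*(-1/775))) = 1 + b/(1533/775) = 1 + b*(775/1533) = 1 + 775*b/1533)
A = -4856269/1098315 (A = 4856269/(-1098315) = 4856269*(-1/1098315) = -4856269/1098315 ≈ -4.4216)
1/(m((1577 - 863)/(-747 + 544)) + A) = 1/((1 + 775*((1577 - 863)/(-747 + 544))/1533) - 4856269/1098315) = 1/((1 + 775*(714/(-203))/1533) - 4856269/1098315) = 1/((1 + 775*(714*(-1/203))/1533) - 4856269/1098315) = 1/((1 + (775/1533)*(-102/29)) - 4856269/1098315) = 1/((1 - 26350/14819) - 4856269/1098315) = 1/(-11531/14819 - 4856269/1098315) = 1/(-84629720576/16275929985) = -16275929985/84629720576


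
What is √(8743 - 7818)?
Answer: 5*√37 ≈ 30.414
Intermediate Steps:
√(8743 - 7818) = √925 = 5*√37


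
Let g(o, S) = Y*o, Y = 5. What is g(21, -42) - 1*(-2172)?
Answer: 2277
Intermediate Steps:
g(o, S) = 5*o
g(21, -42) - 1*(-2172) = 5*21 - 1*(-2172) = 105 + 2172 = 2277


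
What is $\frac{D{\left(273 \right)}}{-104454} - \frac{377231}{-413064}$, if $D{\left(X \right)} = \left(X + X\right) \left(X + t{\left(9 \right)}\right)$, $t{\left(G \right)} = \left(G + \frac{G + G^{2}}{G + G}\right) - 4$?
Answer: $- \frac{193829653}{342430056} \approx -0.56604$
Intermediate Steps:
$t{\left(G \right)} = -4 + G + \frac{G + G^{2}}{2 G}$ ($t{\left(G \right)} = \left(G + \frac{G + G^{2}}{2 G}\right) - 4 = -4 + G + \frac{G + G^{2}}{2 G}$)
$D{\left(X \right)} = 2 X \left(10 + X\right)$ ($D{\left(X \right)} = \left(X + X\right) \left(X + \left(- \frac{7}{2} + \frac{3}{2} \cdot 9\right)\right) = 2 X \left(X + \left(- \frac{7}{2} + \frac{27}{2}\right)\right) = 2 X \left(X + 10\right) = 2 X \left(10 + X\right)$)
$\frac{D{\left(273 \right)}}{-104454} - \frac{377231}{-413064} = \frac{2 \cdot 273 \left(10 + 273\right)}{-104454} - \frac{377231}{-413064} = 2 \cdot 273 \cdot 283 \left(- \frac{1}{104454}\right) - - \frac{377231}{413064} = 154518 \left(- \frac{1}{104454}\right) + \frac{377231}{413064} = - \frac{3679}{2487} + \frac{377231}{413064} = - \frac{193829653}{342430056}$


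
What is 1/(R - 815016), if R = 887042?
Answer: 1/72026 ≈ 1.3884e-5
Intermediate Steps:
1/(R - 815016) = 1/(887042 - 815016) = 1/72026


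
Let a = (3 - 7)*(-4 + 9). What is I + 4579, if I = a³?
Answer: -3421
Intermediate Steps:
a = -20 (a = -4*5 = -20)
I = -8000 (I = (-20)³ = -8000)
I + 4579 = -8000 + 4579 = -3421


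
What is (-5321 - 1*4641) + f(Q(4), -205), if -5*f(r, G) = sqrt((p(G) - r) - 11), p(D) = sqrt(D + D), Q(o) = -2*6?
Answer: -9962 - sqrt(1 + I*sqrt(410))/5 ≈ -9962.7 - 0.62086*I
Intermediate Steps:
Q(o) = -12
p(D) = sqrt(2)*sqrt(D) (p(D) = sqrt(2*D) = sqrt(2)*sqrt(D))
f(r, G) = -sqrt(-11 - r + sqrt(2)*sqrt(G))/5 (f(r, G) = -sqrt((sqrt(2)*sqrt(G) - r) - 11)/5 = -sqrt((-r + sqrt(2)*sqrt(G)) - 11)/5 = -sqrt(-11 - r + sqrt(2)*sqrt(G))/5)
(-5321 - 1*4641) + f(Q(4), -205) = (-5321 - 1*4641) - sqrt(-11 - 1*(-12) + sqrt(2)*sqrt(-205))/5 = (-5321 - 4641) - sqrt(-11 + 12 + sqrt(2)*(I*sqrt(205)))/5 = -9962 - sqrt(-11 + 12 + I*sqrt(410))/5 = -9962 - sqrt(1 + I*sqrt(410))/5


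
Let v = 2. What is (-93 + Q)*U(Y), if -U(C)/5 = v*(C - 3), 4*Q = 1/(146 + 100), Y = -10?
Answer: -5948215/492 ≈ -12090.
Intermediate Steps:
Q = 1/984 (Q = 1/(4*(146 + 100)) = (1/4)/246 = (1/4)*(1/246) = 1/984 ≈ 0.0010163)
U(C) = 30 - 10*C (U(C) = -10*(C - 3) = -10*(-3 + C) = -5*(-6 + 2*C) = 30 - 10*C)
(-93 + Q)*U(Y) = (-93 + 1/984)*(30 - 10*(-10)) = -91511*(30 + 100)/984 = -91511/984*130 = -5948215/492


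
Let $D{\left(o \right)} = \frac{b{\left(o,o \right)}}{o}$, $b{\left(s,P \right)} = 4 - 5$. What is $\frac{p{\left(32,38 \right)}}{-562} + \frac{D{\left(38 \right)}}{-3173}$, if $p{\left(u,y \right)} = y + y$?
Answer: $- \frac{4581531}{33881294} \approx -0.13522$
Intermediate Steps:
$p{\left(u,y \right)} = 2 y$
$b{\left(s,P \right)} = -1$
$D{\left(o \right)} = - \frac{1}{o}$
$\frac{p{\left(32,38 \right)}}{-562} + \frac{D{\left(38 \right)}}{-3173} = \frac{2 \cdot 38}{-562} + \frac{\left(-1\right) \frac{1}{38}}{-3173} = 76 \left(- \frac{1}{562}\right) + \left(-1\right) \frac{1}{38} \left(- \frac{1}{3173}\right) = - \frac{38}{281} - - \frac{1}{120574} = - \frac{38}{281} + \frac{1}{120574} = - \frac{4581531}{33881294}$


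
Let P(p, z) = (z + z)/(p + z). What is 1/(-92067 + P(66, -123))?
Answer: -19/1749191 ≈ -1.0862e-5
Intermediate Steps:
P(p, z) = 2*z/(p + z) (P(p, z) = (2*z)/(p + z) = 2*z/(p + z))
1/(-92067 + P(66, -123)) = 1/(-92067 + 2*(-123)/(66 - 123)) = 1/(-92067 + 2*(-123)/(-57)) = 1/(-92067 + 2*(-123)*(-1/57)) = 1/(-92067 + 82/19) = 1/(-1749191/19) = -19/1749191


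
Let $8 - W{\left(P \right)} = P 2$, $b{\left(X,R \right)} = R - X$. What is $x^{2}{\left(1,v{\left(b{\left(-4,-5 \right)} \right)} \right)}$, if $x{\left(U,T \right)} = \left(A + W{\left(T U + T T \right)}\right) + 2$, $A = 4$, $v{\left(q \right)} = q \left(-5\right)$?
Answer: $2116$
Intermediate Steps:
$v{\left(q \right)} = - 5 q$
$W{\left(P \right)} = 8 - 2 P$ ($W{\left(P \right)} = 8 - P 2 = 8 - 2 P$)
$x{\left(U,T \right)} = 14 - 2 T^{2} - 2 T U$ ($x{\left(U,T \right)} = \left(4 - \left(-8 + 2 \left(T U + T T\right)\right)\right) + 2 = \left(4 - \left(-8 + 2 \left(T U + T^{2}\right)\right)\right) + 2 = \left(4 - \left(-8 + 2 \left(T^{2} + T U\right)\right)\right) + 2 = \left(4 - \left(-8 + 2 T^{2} + 2 T U\right)\right) + 2 = \left(12 - 2 T^{2} - 2 T U\right) + 2 = 14 - 2 T^{2} - 2 T U$)
$x^{2}{\left(1,v{\left(b{\left(-4,-5 \right)} \right)} \right)} = \left(14 - 2 \left(- 5 \left(-5 - -4\right)\right) \left(- 5 \left(-5 - -4\right) + 1\right)\right)^{2} = \left(14 - 2 \left(- 5 \left(-5 + 4\right)\right) \left(- 5 \left(-5 + 4\right) + 1\right)\right)^{2} = \left(14 - 2 \left(\left(-5\right) \left(-1\right)\right) \left(\left(-5\right) \left(-1\right) + 1\right)\right)^{2} = \left(14 - 10 \left(5 + 1\right)\right)^{2} = \left(14 - 10 \cdot 6\right)^{2} = \left(14 - 60\right)^{2} = \left(-46\right)^{2} = 2116$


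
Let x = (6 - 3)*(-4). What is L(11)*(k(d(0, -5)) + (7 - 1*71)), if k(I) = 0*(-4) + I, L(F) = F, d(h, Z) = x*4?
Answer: -1232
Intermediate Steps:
x = -12 (x = 3*(-4) = -12)
d(h, Z) = -48 (d(h, Z) = -12*4 = -48)
k(I) = I (k(I) = 0 + I = I)
L(11)*(k(d(0, -5)) + (7 - 1*71)) = 11*(-48 + (7 - 1*71)) = 11*(-48 + (7 - 71)) = 11*(-48 - 64) = 11*(-112) = -1232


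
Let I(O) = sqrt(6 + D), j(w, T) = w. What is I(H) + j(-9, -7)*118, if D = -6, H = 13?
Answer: -1062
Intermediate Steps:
I(O) = 0 (I(O) = sqrt(6 - 6) = sqrt(0) = 0)
I(H) + j(-9, -7)*118 = 0 - 9*118 = 0 - 1062 = -1062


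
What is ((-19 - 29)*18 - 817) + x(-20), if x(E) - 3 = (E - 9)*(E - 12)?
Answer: -750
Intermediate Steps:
x(E) = 3 + (-12 + E)*(-9 + E) (x(E) = 3 + (E - 9)*(E - 12) = 3 + (-9 + E)*(-12 + E) = 3 + (-12 + E)*(-9 + E))
((-19 - 29)*18 - 817) + x(-20) = ((-19 - 29)*18 - 817) + (111 + (-20)² - 21*(-20)) = (-48*18 - 817) + (111 + 400 + 420) = (-864 - 817) + 931 = -1681 + 931 = -750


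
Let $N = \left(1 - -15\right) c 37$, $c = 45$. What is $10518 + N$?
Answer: $37158$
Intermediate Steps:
$N = 26640$ ($N = \left(1 - -15\right) 45 \cdot 37 = \left(1 + 15\right) 45 \cdot 37 = 16 \cdot 45 \cdot 37 = 720 \cdot 37 = 26640$)
$10518 + N = 10518 + 26640 = 37158$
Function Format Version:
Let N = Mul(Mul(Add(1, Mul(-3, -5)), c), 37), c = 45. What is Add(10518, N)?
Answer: 37158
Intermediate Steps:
N = 26640 (N = Mul(Mul(Add(1, Mul(-3, -5)), 45), 37) = Mul(Mul(Add(1, 15), 45), 37) = Mul(Mul(16, 45), 37) = Mul(720, 37) = 26640)
Add(10518, N) = Add(10518, 26640) = 37158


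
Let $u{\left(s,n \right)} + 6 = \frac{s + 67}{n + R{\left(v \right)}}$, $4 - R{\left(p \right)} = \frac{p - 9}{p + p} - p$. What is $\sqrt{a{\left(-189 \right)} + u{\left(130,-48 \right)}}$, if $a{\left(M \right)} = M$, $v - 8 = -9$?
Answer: $\frac{7 i \sqrt{406}}{10} \approx 14.105 i$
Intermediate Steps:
$v = -1$ ($v = 8 - 9 = -1$)
$R{\left(p \right)} = 4 + p - \frac{-9 + p}{2 p}$ ($R{\left(p \right)} = 4 - \left(\frac{p - 9}{p + p} - p\right) = 4 - \left(\frac{-9 + p}{2 p} - p\right) = 4 - \left(- p + \frac{-9 + p}{2 p}\right) = 4 + \left(p - \frac{-9 + p}{2 p}\right) = 4 + p - \frac{-9 + p}{2 p}$)
$u{\left(s,n \right)} = -6 + \frac{67 + s}{-2 + n}$ ($u{\left(s,n \right)} = -6 + \frac{s + 67}{n + \left(\frac{7}{2} - 1 + \frac{9}{2 \left(-1\right)}\right)} = -6 + \frac{67 + s}{n + \left(\frac{7}{2} - 1 + \frac{9}{2} \left(-1\right)\right)} = -6 + \frac{67 + s}{n - 2} = -6 + \frac{67 + s}{-2 + n}$)
$\sqrt{a{\left(-189 \right)} + u{\left(130,-48 \right)}} = \sqrt{-189 + \frac{79 + 130 - -288}{-2 - 48}} = \sqrt{-189 + \frac{79 + 130 + 288}{-50}} = \sqrt{-189 - \frac{497}{50}} = \sqrt{- \frac{9947}{50}} = \frac{7 i \sqrt{406}}{10}$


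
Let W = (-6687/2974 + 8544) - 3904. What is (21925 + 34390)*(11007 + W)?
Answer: 2620195655665/2974 ≈ 8.8103e+8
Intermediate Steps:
W = 13792673/2974 (W = (-6687*1/2974 + 8544) - 3904 = (-6687/2974 + 8544) - 3904 = 25403169/2974 - 3904 = 13792673/2974 ≈ 4637.8)
(21925 + 34390)*(11007 + W) = (21925 + 34390)*(11007 + 13792673/2974) = 56315*(46527491/2974) = 2620195655665/2974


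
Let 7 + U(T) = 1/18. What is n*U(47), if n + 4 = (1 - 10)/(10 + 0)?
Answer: 1225/36 ≈ 34.028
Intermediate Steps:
U(T) = -125/18 (U(T) = -7 + 1/18 = -125/18)
n = -49/10 (n = -4 + (1 - 10)/(10 + 0) = -4 - 9/10 = -49/10 ≈ -4.9000)
n*U(47) = -49/10*(-125/18) = 1225/36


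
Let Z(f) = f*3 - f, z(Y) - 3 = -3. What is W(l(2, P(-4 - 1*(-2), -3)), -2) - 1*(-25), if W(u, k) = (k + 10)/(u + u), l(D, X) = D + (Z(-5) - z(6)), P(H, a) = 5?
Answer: 49/2 ≈ 24.500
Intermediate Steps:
z(Y) = 0 (z(Y) = 3 - 3 = 0)
Z(f) = 2*f (Z(f) = 3*f - f = 2*f)
l(D, X) = -10 + D (l(D, X) = D + (2*(-5) - 1*0) = D + (-10 + 0) = D - 10 = -10 + D)
W(u, k) = (10 + k)/(2*u) (W(u, k) = (10 + k)/((2*u)) = (10 + k)*(1/(2*u)) = (10 + k)/(2*u))
W(l(2, P(-4 - 1*(-2), -3)), -2) - 1*(-25) = (10 - 2)/(2*(-10 + 2)) - 1*(-25) = (1/2)*8/(-8) + 25 = (1/2)*(-1/8)*8 + 25 = -1/2 + 25 = 49/2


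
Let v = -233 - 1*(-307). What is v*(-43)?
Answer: -3182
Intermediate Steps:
v = 74 (v = -233 + 307 = 74)
v*(-43) = 74*(-43) = -3182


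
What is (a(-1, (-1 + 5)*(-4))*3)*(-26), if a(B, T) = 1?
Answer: -78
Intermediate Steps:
(a(-1, (-1 + 5)*(-4))*3)*(-26) = (1*3)*(-26) = 3*(-26) = -78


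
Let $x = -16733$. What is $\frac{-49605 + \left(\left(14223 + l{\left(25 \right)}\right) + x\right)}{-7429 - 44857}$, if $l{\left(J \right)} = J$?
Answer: $\frac{26045}{26143} \approx 0.99625$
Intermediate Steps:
$\frac{-49605 + \left(\left(14223 + l{\left(25 \right)}\right) + x\right)}{-7429 - 44857} = \frac{-49605 + \left(\left(14223 + 25\right) - 16733\right)}{-7429 - 44857} = \frac{-49605 + \left(14248 - 16733\right)}{-52286} = \left(-49605 - 2485\right) \left(- \frac{1}{52286}\right) = \left(-52090\right) \left(- \frac{1}{52286}\right) = \frac{26045}{26143}$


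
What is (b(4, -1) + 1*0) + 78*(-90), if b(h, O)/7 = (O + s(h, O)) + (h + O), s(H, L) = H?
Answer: -6978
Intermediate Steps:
b(h, O) = 14*O + 14*h (b(h, O) = 7*((O + h) + (h + O)) = 7*((O + h) + (O + h)) = 7*(2*O + 2*h) = 14*O + 14*h)
(b(4, -1) + 1*0) + 78*(-90) = ((14*(-1) + 14*4) + 1*0) + 78*(-90) = ((-14 + 56) + 0) - 7020 = (42 + 0) - 7020 = 42 - 7020 = -6978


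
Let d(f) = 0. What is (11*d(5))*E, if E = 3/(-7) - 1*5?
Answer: 0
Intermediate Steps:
E = -38/7 (E = 3*(-1/7) - 5 = -3/7 - 5 = -38/7 ≈ -5.4286)
(11*d(5))*E = (11*0)*(-38/7) = 0*(-38/7) = 0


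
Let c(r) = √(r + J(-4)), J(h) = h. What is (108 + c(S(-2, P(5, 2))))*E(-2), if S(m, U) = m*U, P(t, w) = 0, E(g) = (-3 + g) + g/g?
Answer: -432 - 8*I ≈ -432.0 - 8.0*I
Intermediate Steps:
E(g) = -2 + g (E(g) = (-3 + g) + 1 = -2 + g)
S(m, U) = U*m
c(r) = √(-4 + r) (c(r) = √(r - 4) = √(-4 + r))
(108 + c(S(-2, P(5, 2))))*E(-2) = (108 + √(-4 + 0*(-2)))*(-2 - 2) = (108 + √(-4 + 0))*(-4) = (108 + √(-4))*(-4) = (108 + 2*I)*(-4) = -432 - 8*I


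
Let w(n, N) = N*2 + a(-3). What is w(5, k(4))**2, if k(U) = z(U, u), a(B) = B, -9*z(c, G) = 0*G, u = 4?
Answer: 9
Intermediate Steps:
z(c, G) = 0 (z(c, G) = -0*G = -1/9*0 = 0)
k(U) = 0
w(n, N) = -3 + 2*N (w(n, N) = N*2 - 3 = 2*N - 3 = -3 + 2*N)
w(5, k(4))**2 = (-3 + 2*0)**2 = (-3 + 0)**2 = (-3)**2 = 9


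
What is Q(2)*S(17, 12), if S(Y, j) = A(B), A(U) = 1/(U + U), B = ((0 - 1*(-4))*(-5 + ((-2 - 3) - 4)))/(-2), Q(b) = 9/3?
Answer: 3/56 ≈ 0.053571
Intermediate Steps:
Q(b) = 3 (Q(b) = 9*(1/3) = 3)
B = 28 (B = ((0 + 4)*(-5 + (-5 - 4)))*(-1/2) = (4*(-5 - 9))*(-1/2) = (4*(-14))*(-1/2) = -56*(-1/2) = 28)
A(U) = 1/(2*U)
S(Y, j) = 1/56 (S(Y, j) = (1/2)/28 = (1/2)*(1/28) = 1/56)
Q(2)*S(17, 12) = 3*(1/56) = 3/56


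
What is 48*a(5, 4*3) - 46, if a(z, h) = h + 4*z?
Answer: 1490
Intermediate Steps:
48*a(5, 4*3) - 46 = 48*(4*3 + 4*5) - 46 = 48*(12 + 20) - 46 = 48*32 - 46 = 1536 - 46 = 1490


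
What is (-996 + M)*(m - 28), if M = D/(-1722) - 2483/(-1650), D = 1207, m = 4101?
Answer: -959751749296/236775 ≈ -4.0534e+6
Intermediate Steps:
M = 190348/236775 (M = 1207/(-1722) - 2483/(-1650) = 1207*(-1/1722) - 2483*(-1/1650) = -1207/1722 + 2483/1650 = 190348/236775 ≈ 0.80392)
(-996 + M)*(m - 28) = (-996 + 190348/236775)*(4101 - 28) = -235637552/236775*4073 = -959751749296/236775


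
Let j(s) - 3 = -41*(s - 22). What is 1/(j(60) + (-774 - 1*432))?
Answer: -1/2761 ≈ -0.00036219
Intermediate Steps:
j(s) = 905 - 41*s (j(s) = 3 - 41*(s - 22) = 3 - 41*(-22 + s) = 3 + (902 - 41*s) = 905 - 41*s)
1/(j(60) + (-774 - 1*432)) = 1/((905 - 41*60) + (-774 - 1*432)) = 1/((905 - 2460) + (-774 - 432)) = 1/(-1555 - 1206) = 1/(-2761) = -1/2761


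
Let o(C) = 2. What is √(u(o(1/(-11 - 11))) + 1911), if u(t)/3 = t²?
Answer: √1923 ≈ 43.852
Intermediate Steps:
u(t) = 3*t²
√(u(o(1/(-11 - 11))) + 1911) = √(3*2² + 1911) = √(3*4 + 1911) = √(12 + 1911) = √1923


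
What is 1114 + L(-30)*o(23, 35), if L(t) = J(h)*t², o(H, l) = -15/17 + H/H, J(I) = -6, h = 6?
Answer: 8138/17 ≈ 478.71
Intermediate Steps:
o(H, l) = 2/17 (o(H, l) = -15*1/17 + 1 = -15/17 + 1 = 2/17)
L(t) = -6*t²
1114 + L(-30)*o(23, 35) = 1114 - 6*(-30)²*(2/17) = 1114 - 6*900*(2/17) = 1114 - 5400*2/17 = 1114 - 10800/17 = 8138/17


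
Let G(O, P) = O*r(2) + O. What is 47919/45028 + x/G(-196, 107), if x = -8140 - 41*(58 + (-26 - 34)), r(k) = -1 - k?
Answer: -21503211/1103186 ≈ -19.492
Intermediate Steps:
G(O, P) = -2*O (G(O, P) = O*(-1 - 1*2) + O = O*(-1 - 2) + O = O*(-3) + O = -3*O + O = -2*O)
x = -8058 (x = -8140 - 41*(58 - 60) = -8140 - 41*(-2) = -8140 + 82 = -8058)
47919/45028 + x/G(-196, 107) = 47919/45028 - 8058/((-2*(-196))) = 47919*(1/45028) - 8058/392 = 47919/45028 - 8058*1/392 = 47919/45028 - 4029/196 = -21503211/1103186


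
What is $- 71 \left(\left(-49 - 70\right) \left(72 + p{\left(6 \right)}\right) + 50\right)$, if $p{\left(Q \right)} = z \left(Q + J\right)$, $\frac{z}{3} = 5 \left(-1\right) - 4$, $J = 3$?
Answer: $-1448329$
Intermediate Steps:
$z = -27$ ($z = 3 \left(5 \left(-1\right) - 4\right) = 3 \left(-5 - 4\right) = 3 \left(-9\right) = -27$)
$p{\left(Q \right)} = -81 - 27 Q$ ($p{\left(Q \right)} = - 27 \left(Q + 3\right) = - 27 \left(3 + Q\right) = -81 - 27 Q$)
$- 71 \left(\left(-49 - 70\right) \left(72 + p{\left(6 \right)}\right) + 50\right) = - 71 \left(\left(-49 - 70\right) \left(72 - 243\right) + 50\right) = - 71 \left(- 119 \left(72 - 243\right) + 50\right) = - 71 \left(\left(-119\right) \left(-171\right) + 50\right) = - 71 \left(20349 + 50\right) = \left(-71\right) 20399 = -1448329$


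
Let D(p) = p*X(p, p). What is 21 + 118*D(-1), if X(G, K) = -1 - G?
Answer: 21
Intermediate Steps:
D(p) = p*(-1 - p)
21 + 118*D(-1) = 21 + 118*(-1*(-1)*(1 - 1)) = 21 + 118*(-1*(-1)*0) = 21 + 118*0 = 21 + 0 = 21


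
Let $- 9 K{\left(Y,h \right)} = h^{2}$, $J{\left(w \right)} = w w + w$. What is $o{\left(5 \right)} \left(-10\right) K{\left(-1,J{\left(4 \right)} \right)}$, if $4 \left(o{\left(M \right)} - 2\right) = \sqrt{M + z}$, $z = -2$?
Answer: $\frac{8000}{9} + \frac{1000 \sqrt{3}}{9} \approx 1081.3$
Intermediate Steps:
$o{\left(M \right)} = 2 + \frac{\sqrt{-2 + M}}{4}$ ($o{\left(M \right)} = 2 + \frac{\sqrt{M - 2}}{4} = 2 + \frac{\sqrt{-2 + M}}{4}$)
$J{\left(w \right)} = w + w^{2}$ ($J{\left(w \right)} = w^{2} + w = w + w^{2}$)
$K{\left(Y,h \right)} = - \frac{h^{2}}{9}$
$o{\left(5 \right)} \left(-10\right) K{\left(-1,J{\left(4 \right)} \right)} = \left(2 + \frac{\sqrt{-2 + 5}}{4}\right) \left(-10\right) \left(- \frac{\left(4 \left(1 + 4\right)\right)^{2}}{9}\right) = \left(2 + \frac{\sqrt{3}}{4}\right) \left(-10\right) \left(- \frac{\left(4 \cdot 5\right)^{2}}{9}\right) = \left(-20 - \frac{5 \sqrt{3}}{2}\right) \left(- \frac{20^{2}}{9}\right) = \left(-20 - \frac{5 \sqrt{3}}{2}\right) \left(\left(- \frac{1}{9}\right) 400\right) = \left(-20 - \frac{5 \sqrt{3}}{2}\right) \left(- \frac{400}{9}\right) = \frac{8000}{9} + \frac{1000 \sqrt{3}}{9}$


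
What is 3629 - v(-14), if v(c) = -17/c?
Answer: 50789/14 ≈ 3627.8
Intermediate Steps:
3629 - v(-14) = 3629 - (-17)/(-14) = 3629 - (-17)*(-1)/14 = 3629 - 1*17/14 = 3629 - 17/14 = 50789/14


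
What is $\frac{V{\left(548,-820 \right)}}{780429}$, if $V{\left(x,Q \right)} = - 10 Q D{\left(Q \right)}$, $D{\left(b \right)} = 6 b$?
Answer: $- \frac{13448000}{260143} \approx -51.695$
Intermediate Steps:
$V{\left(x,Q \right)} = - 60 Q^{2}$ ($V{\left(x,Q \right)} = - 10 Q 6 Q = - 60 Q^{2}$)
$\frac{V{\left(548,-820 \right)}}{780429} = \frac{\left(-60\right) \left(-820\right)^{2}}{780429} = \left(-60\right) 672400 \cdot \frac{1}{780429} = \left(-40344000\right) \frac{1}{780429} = - \frac{13448000}{260143}$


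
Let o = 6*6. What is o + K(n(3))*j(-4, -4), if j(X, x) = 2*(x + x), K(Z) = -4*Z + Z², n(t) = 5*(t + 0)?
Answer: -2604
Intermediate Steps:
n(t) = 5*t
K(Z) = Z² - 4*Z
j(X, x) = 4*x (j(X, x) = 2*(2*x) = 4*x)
o = 36
o + K(n(3))*j(-4, -4) = 36 + ((5*3)*(-4 + 5*3))*(4*(-4)) = 36 + (15*(-4 + 15))*(-16) = 36 + (15*11)*(-16) = 36 + 165*(-16) = 36 - 2640 = -2604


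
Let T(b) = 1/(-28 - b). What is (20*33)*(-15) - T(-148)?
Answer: -1188001/120 ≈ -9900.0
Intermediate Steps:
(20*33)*(-15) - T(-148) = (20*33)*(-15) - (-1)/(28 - 148) = 660*(-15) - (-1)/(-120) = -9900 - (-1)*(-1)/120 = -9900 - 1*1/120 = -9900 - 1/120 = -1188001/120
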